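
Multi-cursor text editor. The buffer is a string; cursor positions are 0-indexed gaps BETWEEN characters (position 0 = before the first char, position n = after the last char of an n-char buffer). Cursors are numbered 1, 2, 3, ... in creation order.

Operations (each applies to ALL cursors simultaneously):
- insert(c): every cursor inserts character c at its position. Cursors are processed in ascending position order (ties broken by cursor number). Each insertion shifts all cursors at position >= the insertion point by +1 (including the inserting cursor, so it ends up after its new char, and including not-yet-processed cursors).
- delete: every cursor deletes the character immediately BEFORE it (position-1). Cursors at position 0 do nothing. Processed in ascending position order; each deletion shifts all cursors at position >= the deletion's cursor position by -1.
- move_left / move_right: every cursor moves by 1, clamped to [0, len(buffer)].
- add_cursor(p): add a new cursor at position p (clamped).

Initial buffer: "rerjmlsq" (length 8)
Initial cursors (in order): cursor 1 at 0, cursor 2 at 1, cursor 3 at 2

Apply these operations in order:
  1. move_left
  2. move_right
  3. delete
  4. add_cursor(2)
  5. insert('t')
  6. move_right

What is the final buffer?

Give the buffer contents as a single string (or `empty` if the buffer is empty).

Answer: tttrjtmlsq

Derivation:
After op 1 (move_left): buffer="rerjmlsq" (len 8), cursors c1@0 c2@0 c3@1, authorship ........
After op 2 (move_right): buffer="rerjmlsq" (len 8), cursors c1@1 c2@1 c3@2, authorship ........
After op 3 (delete): buffer="rjmlsq" (len 6), cursors c1@0 c2@0 c3@0, authorship ......
After op 4 (add_cursor(2)): buffer="rjmlsq" (len 6), cursors c1@0 c2@0 c3@0 c4@2, authorship ......
After op 5 (insert('t')): buffer="tttrjtmlsq" (len 10), cursors c1@3 c2@3 c3@3 c4@6, authorship 123..4....
After op 6 (move_right): buffer="tttrjtmlsq" (len 10), cursors c1@4 c2@4 c3@4 c4@7, authorship 123..4....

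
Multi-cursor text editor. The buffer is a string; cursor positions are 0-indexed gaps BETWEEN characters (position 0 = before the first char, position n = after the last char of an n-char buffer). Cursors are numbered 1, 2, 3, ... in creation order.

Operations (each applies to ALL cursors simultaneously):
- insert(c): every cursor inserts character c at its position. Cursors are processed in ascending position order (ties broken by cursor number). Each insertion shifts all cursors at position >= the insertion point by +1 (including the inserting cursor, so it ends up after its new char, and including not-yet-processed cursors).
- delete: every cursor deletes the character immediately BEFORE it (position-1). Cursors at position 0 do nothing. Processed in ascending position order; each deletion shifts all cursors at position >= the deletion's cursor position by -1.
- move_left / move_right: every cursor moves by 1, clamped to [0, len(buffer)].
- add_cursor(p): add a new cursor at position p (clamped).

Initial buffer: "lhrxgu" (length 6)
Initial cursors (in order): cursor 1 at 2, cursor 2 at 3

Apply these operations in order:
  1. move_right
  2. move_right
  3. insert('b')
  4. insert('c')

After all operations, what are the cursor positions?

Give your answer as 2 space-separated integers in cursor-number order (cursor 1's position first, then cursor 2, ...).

After op 1 (move_right): buffer="lhrxgu" (len 6), cursors c1@3 c2@4, authorship ......
After op 2 (move_right): buffer="lhrxgu" (len 6), cursors c1@4 c2@5, authorship ......
After op 3 (insert('b')): buffer="lhrxbgbu" (len 8), cursors c1@5 c2@7, authorship ....1.2.
After op 4 (insert('c')): buffer="lhrxbcgbcu" (len 10), cursors c1@6 c2@9, authorship ....11.22.

Answer: 6 9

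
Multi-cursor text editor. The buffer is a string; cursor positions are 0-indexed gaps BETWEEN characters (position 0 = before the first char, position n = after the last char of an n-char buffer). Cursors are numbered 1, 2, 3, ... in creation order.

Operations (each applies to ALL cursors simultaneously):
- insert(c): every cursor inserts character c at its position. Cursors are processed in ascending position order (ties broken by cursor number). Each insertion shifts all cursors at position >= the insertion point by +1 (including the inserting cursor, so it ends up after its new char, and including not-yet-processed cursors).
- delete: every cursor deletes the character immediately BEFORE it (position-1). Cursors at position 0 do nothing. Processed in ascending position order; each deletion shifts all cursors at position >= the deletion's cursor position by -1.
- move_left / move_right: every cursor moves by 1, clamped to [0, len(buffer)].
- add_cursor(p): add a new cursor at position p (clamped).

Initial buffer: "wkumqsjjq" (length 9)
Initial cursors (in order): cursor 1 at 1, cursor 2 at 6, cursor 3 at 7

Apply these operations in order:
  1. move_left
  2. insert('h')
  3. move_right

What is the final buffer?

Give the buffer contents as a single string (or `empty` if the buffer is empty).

After op 1 (move_left): buffer="wkumqsjjq" (len 9), cursors c1@0 c2@5 c3@6, authorship .........
After op 2 (insert('h')): buffer="hwkumqhshjjq" (len 12), cursors c1@1 c2@7 c3@9, authorship 1.....2.3...
After op 3 (move_right): buffer="hwkumqhshjjq" (len 12), cursors c1@2 c2@8 c3@10, authorship 1.....2.3...

Answer: hwkumqhshjjq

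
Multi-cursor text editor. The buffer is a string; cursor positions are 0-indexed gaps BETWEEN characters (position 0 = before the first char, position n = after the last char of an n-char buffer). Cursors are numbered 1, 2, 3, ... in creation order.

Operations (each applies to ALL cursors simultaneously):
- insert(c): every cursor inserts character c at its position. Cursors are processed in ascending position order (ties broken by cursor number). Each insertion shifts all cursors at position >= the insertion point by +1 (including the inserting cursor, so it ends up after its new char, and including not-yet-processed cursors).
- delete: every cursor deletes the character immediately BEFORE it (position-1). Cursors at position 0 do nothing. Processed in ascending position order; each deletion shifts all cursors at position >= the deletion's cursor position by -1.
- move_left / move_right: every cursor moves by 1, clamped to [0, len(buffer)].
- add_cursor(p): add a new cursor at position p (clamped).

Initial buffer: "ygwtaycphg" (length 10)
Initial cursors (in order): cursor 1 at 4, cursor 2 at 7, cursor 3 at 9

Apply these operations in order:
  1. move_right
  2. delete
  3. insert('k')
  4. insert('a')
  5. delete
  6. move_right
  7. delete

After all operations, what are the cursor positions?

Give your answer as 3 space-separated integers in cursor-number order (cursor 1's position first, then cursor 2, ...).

Answer: 5 7 7

Derivation:
After op 1 (move_right): buffer="ygwtaycphg" (len 10), cursors c1@5 c2@8 c3@10, authorship ..........
After op 2 (delete): buffer="ygwtych" (len 7), cursors c1@4 c2@6 c3@7, authorship .......
After op 3 (insert('k')): buffer="ygwtkyckhk" (len 10), cursors c1@5 c2@8 c3@10, authorship ....1..2.3
After op 4 (insert('a')): buffer="ygwtkayckahka" (len 13), cursors c1@6 c2@10 c3@13, authorship ....11..22.33
After op 5 (delete): buffer="ygwtkyckhk" (len 10), cursors c1@5 c2@8 c3@10, authorship ....1..2.3
After op 6 (move_right): buffer="ygwtkyckhk" (len 10), cursors c1@6 c2@9 c3@10, authorship ....1..2.3
After op 7 (delete): buffer="ygwtkck" (len 7), cursors c1@5 c2@7 c3@7, authorship ....1.2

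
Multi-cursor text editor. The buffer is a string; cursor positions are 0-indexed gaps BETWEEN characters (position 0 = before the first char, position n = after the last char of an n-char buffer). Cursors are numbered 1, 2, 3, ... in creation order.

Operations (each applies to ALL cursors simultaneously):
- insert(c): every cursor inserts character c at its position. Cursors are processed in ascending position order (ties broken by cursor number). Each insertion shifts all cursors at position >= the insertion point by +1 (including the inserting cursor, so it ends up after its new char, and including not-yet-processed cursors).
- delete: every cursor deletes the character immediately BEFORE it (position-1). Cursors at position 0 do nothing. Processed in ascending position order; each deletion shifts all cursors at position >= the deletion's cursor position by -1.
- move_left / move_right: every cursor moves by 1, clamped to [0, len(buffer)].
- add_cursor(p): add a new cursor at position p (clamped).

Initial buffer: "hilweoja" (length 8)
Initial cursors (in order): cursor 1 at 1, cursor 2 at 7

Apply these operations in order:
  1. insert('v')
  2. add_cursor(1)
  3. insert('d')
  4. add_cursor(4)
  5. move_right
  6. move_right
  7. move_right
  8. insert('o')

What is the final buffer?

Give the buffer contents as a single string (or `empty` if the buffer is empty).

Answer: hdvdiolwooeojvdao

Derivation:
After op 1 (insert('v')): buffer="hvilweojva" (len 10), cursors c1@2 c2@9, authorship .1......2.
After op 2 (add_cursor(1)): buffer="hvilweojva" (len 10), cursors c3@1 c1@2 c2@9, authorship .1......2.
After op 3 (insert('d')): buffer="hdvdilweojvda" (len 13), cursors c3@2 c1@4 c2@12, authorship .311......22.
After op 4 (add_cursor(4)): buffer="hdvdilweojvda" (len 13), cursors c3@2 c1@4 c4@4 c2@12, authorship .311......22.
After op 5 (move_right): buffer="hdvdilweojvda" (len 13), cursors c3@3 c1@5 c4@5 c2@13, authorship .311......22.
After op 6 (move_right): buffer="hdvdilweojvda" (len 13), cursors c3@4 c1@6 c4@6 c2@13, authorship .311......22.
After op 7 (move_right): buffer="hdvdilweojvda" (len 13), cursors c3@5 c1@7 c4@7 c2@13, authorship .311......22.
After op 8 (insert('o')): buffer="hdvdiolwooeojvdao" (len 17), cursors c3@6 c1@10 c4@10 c2@17, authorship .311.3..14...22.2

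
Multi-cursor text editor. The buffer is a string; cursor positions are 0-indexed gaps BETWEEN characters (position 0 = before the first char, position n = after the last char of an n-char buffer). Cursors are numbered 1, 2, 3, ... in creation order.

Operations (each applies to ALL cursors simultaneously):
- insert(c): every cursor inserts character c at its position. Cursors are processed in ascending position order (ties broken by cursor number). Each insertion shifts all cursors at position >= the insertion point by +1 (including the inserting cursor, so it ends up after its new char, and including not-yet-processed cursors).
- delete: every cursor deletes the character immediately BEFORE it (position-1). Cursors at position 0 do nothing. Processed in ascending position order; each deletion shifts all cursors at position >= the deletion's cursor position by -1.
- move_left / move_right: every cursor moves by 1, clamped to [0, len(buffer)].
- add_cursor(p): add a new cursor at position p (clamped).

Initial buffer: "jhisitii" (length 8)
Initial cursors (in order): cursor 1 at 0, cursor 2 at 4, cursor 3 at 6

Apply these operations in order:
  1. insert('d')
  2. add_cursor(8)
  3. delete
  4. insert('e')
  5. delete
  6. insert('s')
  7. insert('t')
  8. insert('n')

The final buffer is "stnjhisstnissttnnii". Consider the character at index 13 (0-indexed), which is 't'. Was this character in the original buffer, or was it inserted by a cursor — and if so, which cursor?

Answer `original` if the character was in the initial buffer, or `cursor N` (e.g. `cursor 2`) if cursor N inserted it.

After op 1 (insert('d')): buffer="djhisditdii" (len 11), cursors c1@1 c2@6 c3@9, authorship 1....2..3..
After op 2 (add_cursor(8)): buffer="djhisditdii" (len 11), cursors c1@1 c2@6 c4@8 c3@9, authorship 1....2..3..
After op 3 (delete): buffer="jhisiii" (len 7), cursors c1@0 c2@4 c3@5 c4@5, authorship .......
After op 4 (insert('e')): buffer="ejhiseieeii" (len 11), cursors c1@1 c2@6 c3@9 c4@9, authorship 1....2.34..
After op 5 (delete): buffer="jhisiii" (len 7), cursors c1@0 c2@4 c3@5 c4@5, authorship .......
After op 6 (insert('s')): buffer="sjhississii" (len 11), cursors c1@1 c2@6 c3@9 c4@9, authorship 1....2.34..
After op 7 (insert('t')): buffer="stjhisstissttii" (len 15), cursors c1@2 c2@8 c3@13 c4@13, authorship 11....22.3434..
After op 8 (insert('n')): buffer="stnjhisstnissttnnii" (len 19), cursors c1@3 c2@10 c3@17 c4@17, authorship 111....222.343434..
Authorship (.=original, N=cursor N): 1 1 1 . . . . 2 2 2 . 3 4 3 4 3 4 . .
Index 13: author = 3

Answer: cursor 3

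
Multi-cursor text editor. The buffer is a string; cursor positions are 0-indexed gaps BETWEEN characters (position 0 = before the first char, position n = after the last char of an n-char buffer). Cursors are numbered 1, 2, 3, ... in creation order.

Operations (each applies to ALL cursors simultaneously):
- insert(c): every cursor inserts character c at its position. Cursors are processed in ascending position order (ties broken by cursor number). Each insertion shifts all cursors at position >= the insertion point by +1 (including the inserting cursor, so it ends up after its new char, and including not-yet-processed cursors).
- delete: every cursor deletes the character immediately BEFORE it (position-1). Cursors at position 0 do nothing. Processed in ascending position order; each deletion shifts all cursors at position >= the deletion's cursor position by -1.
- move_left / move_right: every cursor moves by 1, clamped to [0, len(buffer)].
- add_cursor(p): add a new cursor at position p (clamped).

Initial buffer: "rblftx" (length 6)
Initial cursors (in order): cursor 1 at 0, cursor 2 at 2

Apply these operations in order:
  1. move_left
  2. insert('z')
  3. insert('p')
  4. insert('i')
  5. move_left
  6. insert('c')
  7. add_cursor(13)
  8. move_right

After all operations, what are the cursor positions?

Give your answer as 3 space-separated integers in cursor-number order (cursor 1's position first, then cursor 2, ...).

After op 1 (move_left): buffer="rblftx" (len 6), cursors c1@0 c2@1, authorship ......
After op 2 (insert('z')): buffer="zrzblftx" (len 8), cursors c1@1 c2@3, authorship 1.2.....
After op 3 (insert('p')): buffer="zprzpblftx" (len 10), cursors c1@2 c2@5, authorship 11.22.....
After op 4 (insert('i')): buffer="zpirzpiblftx" (len 12), cursors c1@3 c2@7, authorship 111.222.....
After op 5 (move_left): buffer="zpirzpiblftx" (len 12), cursors c1@2 c2@6, authorship 111.222.....
After op 6 (insert('c')): buffer="zpcirzpciblftx" (len 14), cursors c1@3 c2@8, authorship 1111.2222.....
After op 7 (add_cursor(13)): buffer="zpcirzpciblftx" (len 14), cursors c1@3 c2@8 c3@13, authorship 1111.2222.....
After op 8 (move_right): buffer="zpcirzpciblftx" (len 14), cursors c1@4 c2@9 c3@14, authorship 1111.2222.....

Answer: 4 9 14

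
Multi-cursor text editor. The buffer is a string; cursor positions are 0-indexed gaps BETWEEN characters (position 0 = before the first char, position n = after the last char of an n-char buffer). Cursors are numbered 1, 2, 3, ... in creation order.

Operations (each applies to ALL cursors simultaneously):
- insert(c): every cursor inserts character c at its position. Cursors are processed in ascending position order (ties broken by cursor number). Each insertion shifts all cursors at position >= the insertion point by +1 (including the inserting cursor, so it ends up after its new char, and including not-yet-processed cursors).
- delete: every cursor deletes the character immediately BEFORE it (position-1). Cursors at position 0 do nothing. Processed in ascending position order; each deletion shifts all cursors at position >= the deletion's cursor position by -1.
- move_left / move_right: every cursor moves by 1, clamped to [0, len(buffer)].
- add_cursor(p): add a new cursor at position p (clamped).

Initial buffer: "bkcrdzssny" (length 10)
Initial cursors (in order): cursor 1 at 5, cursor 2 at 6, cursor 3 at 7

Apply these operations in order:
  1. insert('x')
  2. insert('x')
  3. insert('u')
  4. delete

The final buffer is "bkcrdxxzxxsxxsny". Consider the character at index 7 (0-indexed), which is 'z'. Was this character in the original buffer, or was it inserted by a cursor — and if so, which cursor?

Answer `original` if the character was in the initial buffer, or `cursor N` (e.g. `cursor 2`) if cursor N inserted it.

Answer: original

Derivation:
After op 1 (insert('x')): buffer="bkcrdxzxsxsny" (len 13), cursors c1@6 c2@8 c3@10, authorship .....1.2.3...
After op 2 (insert('x')): buffer="bkcrdxxzxxsxxsny" (len 16), cursors c1@7 c2@10 c3@13, authorship .....11.22.33...
After op 3 (insert('u')): buffer="bkcrdxxuzxxusxxusny" (len 19), cursors c1@8 c2@12 c3@16, authorship .....111.222.333...
After op 4 (delete): buffer="bkcrdxxzxxsxxsny" (len 16), cursors c1@7 c2@10 c3@13, authorship .....11.22.33...
Authorship (.=original, N=cursor N): . . . . . 1 1 . 2 2 . 3 3 . . .
Index 7: author = original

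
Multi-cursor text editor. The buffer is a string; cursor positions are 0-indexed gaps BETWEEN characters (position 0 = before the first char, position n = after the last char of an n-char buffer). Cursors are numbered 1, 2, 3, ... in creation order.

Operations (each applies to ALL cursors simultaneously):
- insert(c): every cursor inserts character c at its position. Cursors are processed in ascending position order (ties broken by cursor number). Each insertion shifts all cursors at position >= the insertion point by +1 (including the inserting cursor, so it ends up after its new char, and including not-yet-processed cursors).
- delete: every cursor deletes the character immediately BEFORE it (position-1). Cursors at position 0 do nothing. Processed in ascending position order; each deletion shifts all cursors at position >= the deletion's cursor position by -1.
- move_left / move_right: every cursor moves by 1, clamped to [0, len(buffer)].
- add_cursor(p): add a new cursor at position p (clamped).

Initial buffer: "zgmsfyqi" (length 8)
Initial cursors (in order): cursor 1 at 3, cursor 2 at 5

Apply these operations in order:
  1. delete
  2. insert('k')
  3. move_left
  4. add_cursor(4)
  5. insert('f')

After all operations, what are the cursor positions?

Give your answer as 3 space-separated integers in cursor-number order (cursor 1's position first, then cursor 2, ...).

After op 1 (delete): buffer="zgsyqi" (len 6), cursors c1@2 c2@3, authorship ......
After op 2 (insert('k')): buffer="zgkskyqi" (len 8), cursors c1@3 c2@5, authorship ..1.2...
After op 3 (move_left): buffer="zgkskyqi" (len 8), cursors c1@2 c2@4, authorship ..1.2...
After op 4 (add_cursor(4)): buffer="zgkskyqi" (len 8), cursors c1@2 c2@4 c3@4, authorship ..1.2...
After op 5 (insert('f')): buffer="zgfksffkyqi" (len 11), cursors c1@3 c2@7 c3@7, authorship ..11.232...

Answer: 3 7 7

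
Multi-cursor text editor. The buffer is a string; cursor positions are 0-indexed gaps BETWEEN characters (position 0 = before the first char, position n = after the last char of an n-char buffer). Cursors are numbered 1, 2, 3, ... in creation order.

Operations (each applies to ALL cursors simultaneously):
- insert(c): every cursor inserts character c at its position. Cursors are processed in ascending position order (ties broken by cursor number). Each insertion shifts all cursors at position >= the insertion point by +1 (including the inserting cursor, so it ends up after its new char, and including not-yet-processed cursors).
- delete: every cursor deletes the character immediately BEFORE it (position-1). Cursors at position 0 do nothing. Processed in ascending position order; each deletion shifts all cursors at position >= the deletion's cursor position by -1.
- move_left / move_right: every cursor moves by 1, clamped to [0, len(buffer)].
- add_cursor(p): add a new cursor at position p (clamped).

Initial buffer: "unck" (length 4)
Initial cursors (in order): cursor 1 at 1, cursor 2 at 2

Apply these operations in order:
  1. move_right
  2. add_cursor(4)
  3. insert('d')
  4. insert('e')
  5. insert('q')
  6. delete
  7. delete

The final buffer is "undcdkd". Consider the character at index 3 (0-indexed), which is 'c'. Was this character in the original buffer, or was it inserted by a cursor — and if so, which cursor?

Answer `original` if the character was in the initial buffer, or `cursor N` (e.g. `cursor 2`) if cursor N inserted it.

Answer: original

Derivation:
After op 1 (move_right): buffer="unck" (len 4), cursors c1@2 c2@3, authorship ....
After op 2 (add_cursor(4)): buffer="unck" (len 4), cursors c1@2 c2@3 c3@4, authorship ....
After op 3 (insert('d')): buffer="undcdkd" (len 7), cursors c1@3 c2@5 c3@7, authorship ..1.2.3
After op 4 (insert('e')): buffer="undecdekde" (len 10), cursors c1@4 c2@7 c3@10, authorship ..11.22.33
After op 5 (insert('q')): buffer="undeqcdeqkdeq" (len 13), cursors c1@5 c2@9 c3@13, authorship ..111.222.333
After op 6 (delete): buffer="undecdekde" (len 10), cursors c1@4 c2@7 c3@10, authorship ..11.22.33
After op 7 (delete): buffer="undcdkd" (len 7), cursors c1@3 c2@5 c3@7, authorship ..1.2.3
Authorship (.=original, N=cursor N): . . 1 . 2 . 3
Index 3: author = original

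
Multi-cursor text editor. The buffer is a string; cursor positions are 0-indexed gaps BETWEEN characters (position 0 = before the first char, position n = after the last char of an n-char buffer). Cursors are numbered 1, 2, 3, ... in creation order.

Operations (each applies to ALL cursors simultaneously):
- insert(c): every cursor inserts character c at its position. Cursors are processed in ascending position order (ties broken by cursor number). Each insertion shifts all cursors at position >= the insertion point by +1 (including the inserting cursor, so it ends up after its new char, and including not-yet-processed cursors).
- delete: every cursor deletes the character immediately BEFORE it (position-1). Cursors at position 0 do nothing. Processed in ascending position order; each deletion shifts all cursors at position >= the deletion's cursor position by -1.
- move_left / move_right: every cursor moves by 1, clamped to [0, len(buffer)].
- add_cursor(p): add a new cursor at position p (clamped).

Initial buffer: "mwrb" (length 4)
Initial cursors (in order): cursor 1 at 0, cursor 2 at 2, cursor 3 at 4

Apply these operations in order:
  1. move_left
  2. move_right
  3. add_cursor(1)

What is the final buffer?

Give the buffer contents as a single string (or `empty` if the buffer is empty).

After op 1 (move_left): buffer="mwrb" (len 4), cursors c1@0 c2@1 c3@3, authorship ....
After op 2 (move_right): buffer="mwrb" (len 4), cursors c1@1 c2@2 c3@4, authorship ....
After op 3 (add_cursor(1)): buffer="mwrb" (len 4), cursors c1@1 c4@1 c2@2 c3@4, authorship ....

Answer: mwrb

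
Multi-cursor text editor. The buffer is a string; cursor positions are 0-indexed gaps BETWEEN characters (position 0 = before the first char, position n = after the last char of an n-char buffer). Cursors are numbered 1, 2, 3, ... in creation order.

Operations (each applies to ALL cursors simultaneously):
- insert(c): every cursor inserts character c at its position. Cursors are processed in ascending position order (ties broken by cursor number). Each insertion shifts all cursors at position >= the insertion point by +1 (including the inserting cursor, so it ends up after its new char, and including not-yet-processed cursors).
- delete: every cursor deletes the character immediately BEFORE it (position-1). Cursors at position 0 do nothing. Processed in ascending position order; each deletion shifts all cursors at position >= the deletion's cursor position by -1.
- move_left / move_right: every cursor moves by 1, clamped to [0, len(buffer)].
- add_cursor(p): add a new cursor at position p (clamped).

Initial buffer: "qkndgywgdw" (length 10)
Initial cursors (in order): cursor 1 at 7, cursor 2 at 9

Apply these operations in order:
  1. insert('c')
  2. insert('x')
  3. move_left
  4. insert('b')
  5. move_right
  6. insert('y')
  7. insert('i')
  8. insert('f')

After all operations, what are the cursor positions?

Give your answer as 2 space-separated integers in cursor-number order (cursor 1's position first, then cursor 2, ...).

Answer: 13 21

Derivation:
After op 1 (insert('c')): buffer="qkndgywcgdcw" (len 12), cursors c1@8 c2@11, authorship .......1..2.
After op 2 (insert('x')): buffer="qkndgywcxgdcxw" (len 14), cursors c1@9 c2@13, authorship .......11..22.
After op 3 (move_left): buffer="qkndgywcxgdcxw" (len 14), cursors c1@8 c2@12, authorship .......11..22.
After op 4 (insert('b')): buffer="qkndgywcbxgdcbxw" (len 16), cursors c1@9 c2@14, authorship .......111..222.
After op 5 (move_right): buffer="qkndgywcbxgdcbxw" (len 16), cursors c1@10 c2@15, authorship .......111..222.
After op 6 (insert('y')): buffer="qkndgywcbxygdcbxyw" (len 18), cursors c1@11 c2@17, authorship .......1111..2222.
After op 7 (insert('i')): buffer="qkndgywcbxyigdcbxyiw" (len 20), cursors c1@12 c2@19, authorship .......11111..22222.
After op 8 (insert('f')): buffer="qkndgywcbxyifgdcbxyifw" (len 22), cursors c1@13 c2@21, authorship .......111111..222222.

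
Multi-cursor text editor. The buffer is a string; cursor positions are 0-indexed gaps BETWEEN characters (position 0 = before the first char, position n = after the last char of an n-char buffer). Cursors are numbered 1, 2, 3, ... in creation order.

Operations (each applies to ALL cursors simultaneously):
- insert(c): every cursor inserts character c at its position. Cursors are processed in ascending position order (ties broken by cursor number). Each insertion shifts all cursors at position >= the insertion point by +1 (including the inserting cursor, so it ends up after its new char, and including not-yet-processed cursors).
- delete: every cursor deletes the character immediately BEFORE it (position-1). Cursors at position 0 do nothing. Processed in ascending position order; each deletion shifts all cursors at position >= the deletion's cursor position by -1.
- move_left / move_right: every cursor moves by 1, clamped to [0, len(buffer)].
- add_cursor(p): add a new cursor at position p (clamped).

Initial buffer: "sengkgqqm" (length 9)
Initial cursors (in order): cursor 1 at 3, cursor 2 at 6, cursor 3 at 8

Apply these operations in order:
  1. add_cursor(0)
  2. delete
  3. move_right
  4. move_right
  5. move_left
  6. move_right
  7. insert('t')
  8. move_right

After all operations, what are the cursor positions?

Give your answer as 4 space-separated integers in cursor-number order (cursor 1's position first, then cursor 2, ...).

Answer: 7 10 10 4

Derivation:
After op 1 (add_cursor(0)): buffer="sengkgqqm" (len 9), cursors c4@0 c1@3 c2@6 c3@8, authorship .........
After op 2 (delete): buffer="segkqm" (len 6), cursors c4@0 c1@2 c2@4 c3@5, authorship ......
After op 3 (move_right): buffer="segkqm" (len 6), cursors c4@1 c1@3 c2@5 c3@6, authorship ......
After op 4 (move_right): buffer="segkqm" (len 6), cursors c4@2 c1@4 c2@6 c3@6, authorship ......
After op 5 (move_left): buffer="segkqm" (len 6), cursors c4@1 c1@3 c2@5 c3@5, authorship ......
After op 6 (move_right): buffer="segkqm" (len 6), cursors c4@2 c1@4 c2@6 c3@6, authorship ......
After op 7 (insert('t')): buffer="setgktqmtt" (len 10), cursors c4@3 c1@6 c2@10 c3@10, authorship ..4..1..23
After op 8 (move_right): buffer="setgktqmtt" (len 10), cursors c4@4 c1@7 c2@10 c3@10, authorship ..4..1..23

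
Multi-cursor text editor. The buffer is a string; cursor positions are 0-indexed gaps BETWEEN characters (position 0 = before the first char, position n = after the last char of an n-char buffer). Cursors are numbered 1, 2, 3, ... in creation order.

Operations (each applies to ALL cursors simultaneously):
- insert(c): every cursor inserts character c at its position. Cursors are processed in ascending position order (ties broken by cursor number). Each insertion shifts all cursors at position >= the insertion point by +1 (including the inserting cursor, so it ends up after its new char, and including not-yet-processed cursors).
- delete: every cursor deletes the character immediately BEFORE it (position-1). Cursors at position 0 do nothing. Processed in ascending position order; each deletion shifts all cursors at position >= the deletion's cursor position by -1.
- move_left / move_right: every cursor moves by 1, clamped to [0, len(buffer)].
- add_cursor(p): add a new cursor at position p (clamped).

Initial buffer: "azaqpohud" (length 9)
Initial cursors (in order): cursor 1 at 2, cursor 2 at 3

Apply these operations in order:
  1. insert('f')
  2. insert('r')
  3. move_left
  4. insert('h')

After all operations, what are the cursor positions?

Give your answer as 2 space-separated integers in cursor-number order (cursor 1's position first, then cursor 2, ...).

Answer: 4 8

Derivation:
After op 1 (insert('f')): buffer="azfafqpohud" (len 11), cursors c1@3 c2@5, authorship ..1.2......
After op 2 (insert('r')): buffer="azfrafrqpohud" (len 13), cursors c1@4 c2@7, authorship ..11.22......
After op 3 (move_left): buffer="azfrafrqpohud" (len 13), cursors c1@3 c2@6, authorship ..11.22......
After op 4 (insert('h')): buffer="azfhrafhrqpohud" (len 15), cursors c1@4 c2@8, authorship ..111.222......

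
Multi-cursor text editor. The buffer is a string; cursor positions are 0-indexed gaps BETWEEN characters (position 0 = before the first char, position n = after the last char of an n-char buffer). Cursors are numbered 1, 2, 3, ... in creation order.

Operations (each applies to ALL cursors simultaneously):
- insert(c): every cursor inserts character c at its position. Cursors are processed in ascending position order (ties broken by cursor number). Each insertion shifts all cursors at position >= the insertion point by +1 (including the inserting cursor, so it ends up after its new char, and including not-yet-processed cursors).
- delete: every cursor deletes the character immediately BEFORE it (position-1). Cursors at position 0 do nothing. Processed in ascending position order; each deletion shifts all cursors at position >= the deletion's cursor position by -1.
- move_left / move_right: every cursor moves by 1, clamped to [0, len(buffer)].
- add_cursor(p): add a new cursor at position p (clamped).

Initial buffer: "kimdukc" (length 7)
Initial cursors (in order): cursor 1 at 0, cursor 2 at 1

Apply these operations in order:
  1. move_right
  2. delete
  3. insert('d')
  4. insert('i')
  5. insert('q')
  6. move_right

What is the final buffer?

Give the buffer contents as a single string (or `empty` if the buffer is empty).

Answer: ddiiqqmdukc

Derivation:
After op 1 (move_right): buffer="kimdukc" (len 7), cursors c1@1 c2@2, authorship .......
After op 2 (delete): buffer="mdukc" (len 5), cursors c1@0 c2@0, authorship .....
After op 3 (insert('d')): buffer="ddmdukc" (len 7), cursors c1@2 c2@2, authorship 12.....
After op 4 (insert('i')): buffer="ddiimdukc" (len 9), cursors c1@4 c2@4, authorship 1212.....
After op 5 (insert('q')): buffer="ddiiqqmdukc" (len 11), cursors c1@6 c2@6, authorship 121212.....
After op 6 (move_right): buffer="ddiiqqmdukc" (len 11), cursors c1@7 c2@7, authorship 121212.....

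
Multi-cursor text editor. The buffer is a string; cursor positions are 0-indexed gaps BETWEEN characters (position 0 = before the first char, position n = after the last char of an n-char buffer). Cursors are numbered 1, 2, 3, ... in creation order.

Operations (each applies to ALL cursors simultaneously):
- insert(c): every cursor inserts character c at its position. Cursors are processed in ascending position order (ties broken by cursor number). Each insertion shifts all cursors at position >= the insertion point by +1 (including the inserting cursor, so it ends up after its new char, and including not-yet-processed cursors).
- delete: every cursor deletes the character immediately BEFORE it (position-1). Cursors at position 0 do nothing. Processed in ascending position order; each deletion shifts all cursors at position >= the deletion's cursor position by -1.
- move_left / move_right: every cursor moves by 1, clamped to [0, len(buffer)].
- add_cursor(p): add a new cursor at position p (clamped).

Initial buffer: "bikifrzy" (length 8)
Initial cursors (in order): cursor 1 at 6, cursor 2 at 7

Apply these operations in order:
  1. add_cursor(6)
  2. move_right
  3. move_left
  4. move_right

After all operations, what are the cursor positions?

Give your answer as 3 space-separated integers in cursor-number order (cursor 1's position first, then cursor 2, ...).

Answer: 7 8 7

Derivation:
After op 1 (add_cursor(6)): buffer="bikifrzy" (len 8), cursors c1@6 c3@6 c2@7, authorship ........
After op 2 (move_right): buffer="bikifrzy" (len 8), cursors c1@7 c3@7 c2@8, authorship ........
After op 3 (move_left): buffer="bikifrzy" (len 8), cursors c1@6 c3@6 c2@7, authorship ........
After op 4 (move_right): buffer="bikifrzy" (len 8), cursors c1@7 c3@7 c2@8, authorship ........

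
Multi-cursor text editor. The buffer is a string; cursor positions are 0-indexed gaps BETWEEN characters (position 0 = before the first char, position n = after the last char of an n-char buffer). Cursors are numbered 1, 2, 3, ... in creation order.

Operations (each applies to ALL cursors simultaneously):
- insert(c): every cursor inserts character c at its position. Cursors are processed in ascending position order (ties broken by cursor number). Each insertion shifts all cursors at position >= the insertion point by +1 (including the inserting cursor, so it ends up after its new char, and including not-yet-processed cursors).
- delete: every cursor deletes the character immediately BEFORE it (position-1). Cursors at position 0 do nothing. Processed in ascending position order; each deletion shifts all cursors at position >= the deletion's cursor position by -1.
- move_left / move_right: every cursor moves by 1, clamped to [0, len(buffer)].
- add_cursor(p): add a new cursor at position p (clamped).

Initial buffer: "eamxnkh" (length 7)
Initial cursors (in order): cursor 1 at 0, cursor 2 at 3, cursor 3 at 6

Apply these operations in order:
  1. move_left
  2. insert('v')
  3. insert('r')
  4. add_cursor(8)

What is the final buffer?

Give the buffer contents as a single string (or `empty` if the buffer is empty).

After op 1 (move_left): buffer="eamxnkh" (len 7), cursors c1@0 c2@2 c3@5, authorship .......
After op 2 (insert('v')): buffer="veavmxnvkh" (len 10), cursors c1@1 c2@4 c3@8, authorship 1..2...3..
After op 3 (insert('r')): buffer="vreavrmxnvrkh" (len 13), cursors c1@2 c2@6 c3@11, authorship 11..22...33..
After op 4 (add_cursor(8)): buffer="vreavrmxnvrkh" (len 13), cursors c1@2 c2@6 c4@8 c3@11, authorship 11..22...33..

Answer: vreavrmxnvrkh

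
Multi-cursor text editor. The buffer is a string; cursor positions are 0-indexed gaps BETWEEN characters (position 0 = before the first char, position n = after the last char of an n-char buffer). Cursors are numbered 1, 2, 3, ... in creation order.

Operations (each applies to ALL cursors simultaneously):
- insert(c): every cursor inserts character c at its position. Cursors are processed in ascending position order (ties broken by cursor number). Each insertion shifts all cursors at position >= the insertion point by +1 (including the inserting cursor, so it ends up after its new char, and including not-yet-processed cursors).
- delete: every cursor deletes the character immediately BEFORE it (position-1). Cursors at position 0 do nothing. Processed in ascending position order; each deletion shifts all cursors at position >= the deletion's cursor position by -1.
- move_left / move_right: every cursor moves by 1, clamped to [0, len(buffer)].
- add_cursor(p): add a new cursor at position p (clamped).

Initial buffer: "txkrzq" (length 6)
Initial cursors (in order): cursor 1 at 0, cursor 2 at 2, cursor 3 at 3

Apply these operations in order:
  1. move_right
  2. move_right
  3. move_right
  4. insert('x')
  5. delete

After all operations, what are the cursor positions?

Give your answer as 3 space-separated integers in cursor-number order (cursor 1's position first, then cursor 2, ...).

Answer: 3 5 6

Derivation:
After op 1 (move_right): buffer="txkrzq" (len 6), cursors c1@1 c2@3 c3@4, authorship ......
After op 2 (move_right): buffer="txkrzq" (len 6), cursors c1@2 c2@4 c3@5, authorship ......
After op 3 (move_right): buffer="txkrzq" (len 6), cursors c1@3 c2@5 c3@6, authorship ......
After op 4 (insert('x')): buffer="txkxrzxqx" (len 9), cursors c1@4 c2@7 c3@9, authorship ...1..2.3
After op 5 (delete): buffer="txkrzq" (len 6), cursors c1@3 c2@5 c3@6, authorship ......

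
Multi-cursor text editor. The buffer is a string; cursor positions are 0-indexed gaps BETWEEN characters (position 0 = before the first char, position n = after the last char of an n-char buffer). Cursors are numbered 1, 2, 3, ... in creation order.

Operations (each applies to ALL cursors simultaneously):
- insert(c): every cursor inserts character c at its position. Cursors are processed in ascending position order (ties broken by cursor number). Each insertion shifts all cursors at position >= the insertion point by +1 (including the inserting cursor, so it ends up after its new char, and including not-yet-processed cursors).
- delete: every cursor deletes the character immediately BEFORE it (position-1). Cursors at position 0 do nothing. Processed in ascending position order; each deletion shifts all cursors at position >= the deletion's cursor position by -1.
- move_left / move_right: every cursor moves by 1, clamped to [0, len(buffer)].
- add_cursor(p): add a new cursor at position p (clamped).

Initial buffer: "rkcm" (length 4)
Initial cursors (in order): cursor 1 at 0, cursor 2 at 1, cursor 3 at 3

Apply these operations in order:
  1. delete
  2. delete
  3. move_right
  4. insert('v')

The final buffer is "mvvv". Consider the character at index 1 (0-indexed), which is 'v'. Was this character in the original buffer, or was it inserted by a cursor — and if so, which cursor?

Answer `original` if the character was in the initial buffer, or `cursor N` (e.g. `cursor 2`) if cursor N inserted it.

Answer: cursor 1

Derivation:
After op 1 (delete): buffer="km" (len 2), cursors c1@0 c2@0 c3@1, authorship ..
After op 2 (delete): buffer="m" (len 1), cursors c1@0 c2@0 c3@0, authorship .
After op 3 (move_right): buffer="m" (len 1), cursors c1@1 c2@1 c3@1, authorship .
After op 4 (insert('v')): buffer="mvvv" (len 4), cursors c1@4 c2@4 c3@4, authorship .123
Authorship (.=original, N=cursor N): . 1 2 3
Index 1: author = 1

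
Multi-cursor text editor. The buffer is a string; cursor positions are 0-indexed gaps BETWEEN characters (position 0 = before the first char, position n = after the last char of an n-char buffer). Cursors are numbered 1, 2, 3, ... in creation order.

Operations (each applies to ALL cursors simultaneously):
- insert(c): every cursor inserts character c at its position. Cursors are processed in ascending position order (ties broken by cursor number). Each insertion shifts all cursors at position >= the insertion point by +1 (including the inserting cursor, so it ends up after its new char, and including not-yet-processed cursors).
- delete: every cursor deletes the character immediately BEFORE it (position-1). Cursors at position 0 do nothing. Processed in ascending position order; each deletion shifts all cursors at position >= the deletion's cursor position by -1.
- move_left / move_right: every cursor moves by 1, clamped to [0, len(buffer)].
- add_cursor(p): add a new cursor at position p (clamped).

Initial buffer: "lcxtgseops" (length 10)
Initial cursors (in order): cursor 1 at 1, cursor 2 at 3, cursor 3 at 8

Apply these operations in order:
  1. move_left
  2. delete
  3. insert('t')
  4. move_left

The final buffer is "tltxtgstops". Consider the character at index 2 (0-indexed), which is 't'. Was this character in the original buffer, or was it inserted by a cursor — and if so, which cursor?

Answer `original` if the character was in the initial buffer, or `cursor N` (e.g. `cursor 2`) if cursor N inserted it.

Answer: cursor 2

Derivation:
After op 1 (move_left): buffer="lcxtgseops" (len 10), cursors c1@0 c2@2 c3@7, authorship ..........
After op 2 (delete): buffer="lxtgsops" (len 8), cursors c1@0 c2@1 c3@5, authorship ........
After op 3 (insert('t')): buffer="tltxtgstops" (len 11), cursors c1@1 c2@3 c3@8, authorship 1.2....3...
After op 4 (move_left): buffer="tltxtgstops" (len 11), cursors c1@0 c2@2 c3@7, authorship 1.2....3...
Authorship (.=original, N=cursor N): 1 . 2 . . . . 3 . . .
Index 2: author = 2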